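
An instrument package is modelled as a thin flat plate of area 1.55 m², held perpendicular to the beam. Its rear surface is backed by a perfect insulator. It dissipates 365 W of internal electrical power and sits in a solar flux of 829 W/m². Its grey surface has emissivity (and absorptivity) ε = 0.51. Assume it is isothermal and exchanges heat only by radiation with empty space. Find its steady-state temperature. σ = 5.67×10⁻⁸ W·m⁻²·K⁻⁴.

At steady state, absorbed solar power + internal power = radiated power.
Absorbed: α·S·A_cross = 0.51·829·1.550 = 655.3 W (cross-section A).
Total input = 655.3 + 365 = 1020 W.
Radiated: εσ·A_surf·T⁴ with A_surf = A = 1.550 m².
T⁴ = 1020/(0.51·5.67×10⁻⁸·1.550) = 2.276×10¹⁰ K⁴.

T ≈ 388 K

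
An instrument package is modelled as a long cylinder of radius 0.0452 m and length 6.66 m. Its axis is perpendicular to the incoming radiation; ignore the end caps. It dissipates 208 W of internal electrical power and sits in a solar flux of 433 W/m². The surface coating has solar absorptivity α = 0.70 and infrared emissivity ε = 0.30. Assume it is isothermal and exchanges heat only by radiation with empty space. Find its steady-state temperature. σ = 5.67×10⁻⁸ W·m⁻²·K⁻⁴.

T ≈ 332 K

At steady state, absorbed solar power + internal power = radiated power.
Absorbed: α·S·A_cross = 0.70·433·0.6021 = 182.5 W (cross-section 2rL).
Total input = 182.5 + 208 = 390.5 W.
Radiated: εσ·A_surf·T⁴ with A_surf = 2πrL = 1.891 m².
T⁴ = 390.5/(0.30·5.67×10⁻⁸·1.891) = 1.214×10¹⁰ K⁴.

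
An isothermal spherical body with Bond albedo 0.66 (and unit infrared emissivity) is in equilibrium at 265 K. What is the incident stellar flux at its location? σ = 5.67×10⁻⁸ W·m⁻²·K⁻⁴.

S ≈ 3290 W/m²

(1−a)S·πr² = σ·4πr²·T⁴ ⇒ S = 4σT⁴/(1−a).
S = 4·5.67×10⁻⁸·4.932×10⁹/0.340.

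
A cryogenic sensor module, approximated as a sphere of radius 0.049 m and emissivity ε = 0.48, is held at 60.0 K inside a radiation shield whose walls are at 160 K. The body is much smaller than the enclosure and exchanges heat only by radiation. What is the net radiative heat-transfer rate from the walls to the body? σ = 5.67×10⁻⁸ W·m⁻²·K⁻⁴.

P_net ≈ 0.528 W

For a small grey body in a large enclosure: P_net = εσA(T_body⁴ − T_wall⁴).
A = 4πr² = 0.03017 m²; T_body⁴ − T_wall⁴ = 1.296×10⁷ − 6.554×10⁸ = -6.424×10⁸ K⁴.
|P_net| = 0.48·5.67×10⁻⁸·0.03017·6.424×10⁸.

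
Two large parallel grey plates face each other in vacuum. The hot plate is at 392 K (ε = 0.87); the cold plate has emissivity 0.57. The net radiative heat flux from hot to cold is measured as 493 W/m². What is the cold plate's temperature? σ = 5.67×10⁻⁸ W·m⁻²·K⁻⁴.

T₂ ≈ 290 K

q = σ(T₁⁴ − T₂⁴)/(1/ε₁ + 1/ε₂ − 1); denominator = 1.904.
T₂⁴ = T₁⁴ − q·(1/ε₁+1/ε₂−1)/σ = 2.361×10¹⁰ − 493·1.904/5.67×10⁻⁸
    = 7.059×10⁹ K⁴.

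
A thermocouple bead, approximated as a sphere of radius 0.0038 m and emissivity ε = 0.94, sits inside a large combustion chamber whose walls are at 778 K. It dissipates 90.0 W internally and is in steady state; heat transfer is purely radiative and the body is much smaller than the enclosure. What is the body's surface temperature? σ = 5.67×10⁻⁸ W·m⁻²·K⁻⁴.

For a small grey body in a large enclosure, net radiated power = εσA(T⁴ − T_w⁴).
Steady state: P = εσA(T⁴ − T_w⁴) with A = 4πr² = 1.815×10⁻⁴ m².
T⁴ = P/(εσA) + T_w⁴ = 90.0/(0.94·5.67×10⁻⁸·1.815×10⁻⁴) + (778)⁴
    = 9.306×10¹² + 3.664×10¹¹ = 9.672×10¹² K⁴.

T ≈ 1760 K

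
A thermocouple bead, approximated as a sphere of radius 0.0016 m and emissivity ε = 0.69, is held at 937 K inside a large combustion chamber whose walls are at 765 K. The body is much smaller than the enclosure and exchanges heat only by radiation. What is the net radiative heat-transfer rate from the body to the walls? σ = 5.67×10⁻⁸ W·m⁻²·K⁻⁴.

P_net ≈ 0.539 W

For a small grey body in a large enclosure: P_net = εσA(T_body⁴ − T_wall⁴).
A = 4πr² = 3.217×10⁻⁵ m²; T_body⁴ − T_wall⁴ = 7.708×10¹¹ − 3.425×10¹¹ = 4.283×10¹¹ K⁴.
|P_net| = 0.69·5.67×10⁻⁸·3.217×10⁻⁵·4.283×10¹¹.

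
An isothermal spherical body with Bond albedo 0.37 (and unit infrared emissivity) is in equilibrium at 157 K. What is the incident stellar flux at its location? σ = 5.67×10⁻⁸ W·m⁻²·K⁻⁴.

(1−a)S·πr² = σ·4πr²·T⁴ ⇒ S = 4σT⁴/(1−a).
S = 4·5.67×10⁻⁸·6.076×10⁸/0.630.

S ≈ 219 W/m²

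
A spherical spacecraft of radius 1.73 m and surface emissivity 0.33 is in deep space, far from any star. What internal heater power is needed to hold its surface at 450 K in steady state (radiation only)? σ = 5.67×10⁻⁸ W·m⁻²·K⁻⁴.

P = εσ·4πr²·T⁴.
4πr² = 37.61 m²; T⁴ = 4.101×10¹⁰ K⁴.
P = 0.33·5.67×10⁻⁸·37.61·4.101×10¹⁰.

P ≈ 28900 W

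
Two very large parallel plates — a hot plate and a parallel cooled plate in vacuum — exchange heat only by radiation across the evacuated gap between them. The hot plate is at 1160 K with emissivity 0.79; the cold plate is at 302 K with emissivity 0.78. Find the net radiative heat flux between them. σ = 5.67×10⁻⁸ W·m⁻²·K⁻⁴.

q ≈ 66000 W/m²

For two infinite grey parallel plates, q = σ(T₁⁴ − T₂⁴)/(1/ε₁ + 1/ε₂ − 1).
T₁⁴ − T₂⁴ = 1.811×10¹² − 8.318×10⁹ = 1.802×10¹² K⁴.
1/ε₁ + 1/ε₂ − 1 = 1.266 + 1.282 − 1 = 1.548.
q = 5.67×10⁻⁸ × 1.802×10¹² / 1.548.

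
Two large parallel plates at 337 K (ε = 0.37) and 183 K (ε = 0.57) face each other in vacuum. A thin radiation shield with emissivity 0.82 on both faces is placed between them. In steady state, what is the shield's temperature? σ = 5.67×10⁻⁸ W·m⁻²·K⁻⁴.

T_s ≈ 277 K

In steady state the net flux on the hot side equals that on the cold side.
σ(T₁⁴−T_s⁴)/D₁ = σ(T_s⁴−T₂⁴)/D₂, with D₁ = 1/ε₁+1/ε_s−1 = 2.922, D₂ = 1/ε_s+1/ε₂−1 = 1.974.
Solve for T_s⁴: T_s⁴ = (D₂·T₁⁴ + D₁·T₂⁴)/(D₁+D₂) = 5.869×10⁹ K⁴.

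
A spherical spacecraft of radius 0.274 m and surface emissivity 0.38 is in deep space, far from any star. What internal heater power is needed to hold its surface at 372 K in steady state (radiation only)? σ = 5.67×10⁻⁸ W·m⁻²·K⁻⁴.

P = εσ·4πr²·T⁴.
4πr² = 0.9434 m²; T⁴ = 1.915×10¹⁰ K⁴.
P = 0.38·5.67×10⁻⁸·0.9434·1.915×10¹⁰.

P ≈ 389 W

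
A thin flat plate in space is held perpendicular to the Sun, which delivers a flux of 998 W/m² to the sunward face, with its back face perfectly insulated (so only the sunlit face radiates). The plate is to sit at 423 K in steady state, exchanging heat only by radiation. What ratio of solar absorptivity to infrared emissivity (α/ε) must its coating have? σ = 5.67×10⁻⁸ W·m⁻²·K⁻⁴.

α/ε ≈ 1.82

Balance: αS·A = εσ·1A·T⁴ ⇒ α/ε = σT⁴/S.
α/ε = 5.67×10⁻⁸·(423)⁴/998 = 5.67×10⁻⁸·3.202×10¹⁰/998.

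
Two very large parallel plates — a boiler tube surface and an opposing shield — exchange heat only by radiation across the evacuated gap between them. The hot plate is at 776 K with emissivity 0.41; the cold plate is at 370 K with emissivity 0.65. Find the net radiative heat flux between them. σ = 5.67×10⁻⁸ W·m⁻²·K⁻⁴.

q ≈ 6550 W/m²

For two infinite grey parallel plates, q = σ(T₁⁴ − T₂⁴)/(1/ε₁ + 1/ε₂ − 1).
T₁⁴ − T₂⁴ = 3.626×10¹¹ − 1.874×10¹⁰ = 3.439×10¹¹ K⁴.
1/ε₁ + 1/ε₂ − 1 = 2.439 + 1.538 − 1 = 2.977.
q = 5.67×10⁻⁸ × 3.439×10¹¹ / 2.977.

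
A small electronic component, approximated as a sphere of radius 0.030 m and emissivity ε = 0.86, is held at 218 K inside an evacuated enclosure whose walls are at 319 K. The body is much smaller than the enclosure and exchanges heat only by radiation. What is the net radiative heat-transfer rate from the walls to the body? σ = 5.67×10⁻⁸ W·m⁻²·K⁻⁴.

P_net ≈ 4.47 W

For a small grey body in a large enclosure: P_net = εσA(T_body⁴ − T_wall⁴).
A = 4πr² = 0.01131 m²; T_body⁴ − T_wall⁴ = 2.259×10⁹ − 1.036×10¹⁰ = -8.097×10⁹ K⁴.
|P_net| = 0.86·5.67×10⁻⁸·0.01131·8.097×10⁹.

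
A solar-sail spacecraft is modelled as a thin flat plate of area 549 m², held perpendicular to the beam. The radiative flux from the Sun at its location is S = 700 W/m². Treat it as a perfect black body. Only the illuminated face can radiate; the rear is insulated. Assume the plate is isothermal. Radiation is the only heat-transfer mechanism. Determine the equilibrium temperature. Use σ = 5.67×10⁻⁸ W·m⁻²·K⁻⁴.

At equilibrium, absorbed power = emitted power.
Absorbing cross-section = A = 549.0 m²; emitting surface = A = 549.0 m² (ratio 1).
S·A_cross = εσ·A_surf·T⁴  ⇒  T⁴ = S/(1σ).
T⁴ = 1.00·700/(1·5.67×10⁻⁸) = 1.235×10¹⁰ K⁴.
T = (1.235×10¹⁰)^(1/4).

T ≈ 333 K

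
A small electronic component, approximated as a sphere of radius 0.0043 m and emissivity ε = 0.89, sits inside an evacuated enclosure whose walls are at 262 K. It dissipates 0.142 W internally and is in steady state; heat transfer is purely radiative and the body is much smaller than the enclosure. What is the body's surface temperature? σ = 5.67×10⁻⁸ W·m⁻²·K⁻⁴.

For a small grey body in a large enclosure, net radiated power = εσA(T⁴ − T_w⁴).
Steady state: P = εσA(T⁴ − T_w⁴) with A = 4πr² = 2.324×10⁻⁴ m².
T⁴ = P/(εσA) + T_w⁴ = 0.142/(0.89·5.67×10⁻⁸·2.324×10⁻⁴) + (262)⁴
    = 1.211×10¹⁰ + 4.712×10⁹ = 1.682×10¹⁰ K⁴.

T ≈ 360 K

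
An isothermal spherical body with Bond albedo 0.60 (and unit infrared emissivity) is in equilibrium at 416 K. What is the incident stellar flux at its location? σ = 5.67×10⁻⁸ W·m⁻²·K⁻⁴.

S ≈ 17000 W/m²

(1−a)S·πr² = σ·4πr²·T⁴ ⇒ S = 4σT⁴/(1−a).
S = 4·5.67×10⁻⁸·2.995×10¹⁰/0.400.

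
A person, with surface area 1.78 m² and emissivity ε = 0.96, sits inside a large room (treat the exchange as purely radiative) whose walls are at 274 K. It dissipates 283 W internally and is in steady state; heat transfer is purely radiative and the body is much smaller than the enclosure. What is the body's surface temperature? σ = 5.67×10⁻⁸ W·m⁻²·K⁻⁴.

T ≈ 304 K

For a small grey body in a large enclosure, net radiated power = εσA(T⁴ − T_w⁴).
Steady state: P = εσA(T⁴ − T_w⁴) with A = 1.78 m².
T⁴ = P/(εσA) + T_w⁴ = 283/(0.96·5.67×10⁻⁸·1.780) + (274)⁴
    = 2.921×10⁹ + 5.636×10⁹ = 8.557×10⁹ K⁴.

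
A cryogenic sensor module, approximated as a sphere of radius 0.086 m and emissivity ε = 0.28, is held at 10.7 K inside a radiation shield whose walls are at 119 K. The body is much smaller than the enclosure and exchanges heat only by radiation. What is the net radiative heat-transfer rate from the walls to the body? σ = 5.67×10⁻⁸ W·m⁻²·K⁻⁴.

P_net ≈ 0.296 W

For a small grey body in a large enclosure: P_net = εσA(T_body⁴ − T_wall⁴).
A = 4πr² = 0.09294 m²; T_body⁴ − T_wall⁴ = 13110 − 2.005×10⁸ = -2.005×10⁸ K⁴.
|P_net| = 0.28·5.67×10⁻⁸·0.09294·2.005×10⁸.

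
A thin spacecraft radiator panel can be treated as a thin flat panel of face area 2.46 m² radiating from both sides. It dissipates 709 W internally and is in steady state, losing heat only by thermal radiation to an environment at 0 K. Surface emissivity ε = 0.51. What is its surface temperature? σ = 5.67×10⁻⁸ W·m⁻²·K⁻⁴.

Steady state: internal power = radiated power, P = εσA T⁴.
Radiating area A = 2·2.46 = 4.920 m².
T⁴ = P/(εσA) = 709/(0.51·5.67×10⁻⁸·4.920) = 4.983×10⁹ K⁴.
T = (4.983×10⁹)^(1/4).

T ≈ 266 K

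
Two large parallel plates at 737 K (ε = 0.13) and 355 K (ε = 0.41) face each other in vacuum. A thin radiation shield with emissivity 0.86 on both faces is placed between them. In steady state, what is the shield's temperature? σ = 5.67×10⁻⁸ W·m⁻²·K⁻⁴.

In steady state the net flux on the hot side equals that on the cold side.
σ(T₁⁴−T_s⁴)/D₁ = σ(T_s⁴−T₂⁴)/D₂, with D₁ = 1/ε₁+1/ε_s−1 = 7.855, D₂ = 1/ε_s+1/ε₂−1 = 2.602.
Solve for T_s⁴: T_s⁴ = (D₂·T₁⁴ + D₁·T₂⁴)/(D₁+D₂) = 8.534×10¹⁰ K⁴.

T_s ≈ 540 K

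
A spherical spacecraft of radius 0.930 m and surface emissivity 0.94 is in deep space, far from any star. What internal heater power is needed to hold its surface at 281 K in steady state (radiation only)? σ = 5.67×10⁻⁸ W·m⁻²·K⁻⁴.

P = εσ·4πr²·T⁴.
4πr² = 10.87 m²; T⁴ = 6.235×10⁹ K⁴.
P = 0.94·5.67×10⁻⁸·10.87·6.235×10⁹.

P ≈ 3610 W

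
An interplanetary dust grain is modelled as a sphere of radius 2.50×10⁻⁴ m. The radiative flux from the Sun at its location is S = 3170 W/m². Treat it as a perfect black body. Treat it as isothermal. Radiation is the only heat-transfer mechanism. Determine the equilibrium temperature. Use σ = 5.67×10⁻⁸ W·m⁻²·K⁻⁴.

T ≈ 344 K

At equilibrium, absorbed power = emitted power.
Absorbing cross-section = πr² = 1.963×10⁻⁷ m²; emitting surface = 4πr² = 7.854×10⁻⁷ m² (ratio 4).
S·A_cross = εσ·A_surf·T⁴  ⇒  T⁴ = S/(4σ).
T⁴ = 1.00·3170/(4·5.67×10⁻⁸) = 1.398×10¹⁰ K⁴.
T = (1.398×10¹⁰)^(1/4).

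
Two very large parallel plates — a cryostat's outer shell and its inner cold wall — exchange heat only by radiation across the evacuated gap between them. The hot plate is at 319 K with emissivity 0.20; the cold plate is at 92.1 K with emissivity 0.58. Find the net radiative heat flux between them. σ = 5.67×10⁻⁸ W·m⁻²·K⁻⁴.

For two infinite grey parallel plates, q = σ(T₁⁴ − T₂⁴)/(1/ε₁ + 1/ε₂ − 1).
T₁⁴ − T₂⁴ = 1.036×10¹⁰ − 7.195×10⁷ = 1.028×10¹⁰ K⁴.
1/ε₁ + 1/ε₂ − 1 = 5.000 + 1.724 − 1 = 5.724.
q = 5.67×10⁻⁸ × 1.028×10¹⁰ / 5.724.

q ≈ 102 W/m²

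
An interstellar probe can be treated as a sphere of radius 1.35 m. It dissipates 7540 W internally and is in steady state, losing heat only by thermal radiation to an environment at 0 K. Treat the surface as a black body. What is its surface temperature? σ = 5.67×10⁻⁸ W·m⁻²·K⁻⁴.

T ≈ 276 K

Steady state: internal power = radiated power, P = εσA T⁴.
Radiating area A = 4πr² = 22.90 m².
T⁴ = P/(εσA) = 7540/(1.0·5.67×10⁻⁸·22.90) = 5.806×10⁹ K⁴.
T = (5.806×10⁹)^(1/4).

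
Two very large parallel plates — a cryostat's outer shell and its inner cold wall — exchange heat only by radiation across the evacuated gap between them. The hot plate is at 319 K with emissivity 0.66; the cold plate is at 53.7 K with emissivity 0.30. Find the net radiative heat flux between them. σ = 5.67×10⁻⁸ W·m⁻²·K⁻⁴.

For two infinite grey parallel plates, q = σ(T₁⁴ − T₂⁴)/(1/ε₁ + 1/ε₂ − 1).
T₁⁴ − T₂⁴ = 1.036×10¹⁰ − 8.316×10⁶ = 1.035×10¹⁰ K⁴.
1/ε₁ + 1/ε₂ − 1 = 1.515 + 3.333 − 1 = 3.848.
q = 5.67×10⁻⁸ × 1.035×10¹⁰ / 3.848.

q ≈ 152 W/m²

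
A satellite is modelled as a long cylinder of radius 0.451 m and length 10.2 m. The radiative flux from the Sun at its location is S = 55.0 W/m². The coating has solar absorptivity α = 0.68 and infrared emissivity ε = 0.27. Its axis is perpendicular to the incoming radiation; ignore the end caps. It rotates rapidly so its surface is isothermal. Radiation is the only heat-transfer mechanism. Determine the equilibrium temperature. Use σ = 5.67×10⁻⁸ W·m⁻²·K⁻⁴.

At equilibrium, absorbed power = emitted power.
Absorbing cross-section = 2rL = 9.200 m²; emitting surface = 2πrL = 28.90 m² (ratio π).
αS·A_cross = εσ·A_surf·T⁴  ⇒  T⁴ = αS/(ε·πσ).
T⁴ = 0.680·55.0/(0.27·π·5.67×10⁻⁸) = 7.776×10⁸ K⁴.
T = (7.776×10⁸)^(1/4).

T ≈ 167 K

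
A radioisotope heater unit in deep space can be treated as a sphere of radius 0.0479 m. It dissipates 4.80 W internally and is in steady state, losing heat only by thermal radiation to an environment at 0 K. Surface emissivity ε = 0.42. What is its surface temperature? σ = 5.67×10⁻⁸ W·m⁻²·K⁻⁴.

Steady state: internal power = radiated power, P = εσA T⁴.
Radiating area A = 4πr² = 0.02883 m².
T⁴ = P/(εσA) = 4.80/(0.42·5.67×10⁻⁸·0.02883) = 6.991×10⁹ K⁴.
T = (6.991×10⁹)^(1/4).

T ≈ 289 K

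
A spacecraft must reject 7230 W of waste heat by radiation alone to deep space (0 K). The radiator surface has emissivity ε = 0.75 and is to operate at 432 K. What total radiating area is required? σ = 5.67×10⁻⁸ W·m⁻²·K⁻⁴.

P = εσA T⁴ ⇒ A = P/(εσT⁴).
T⁴ = 3.483×10¹⁰ K⁴.
A = 7230/(0.75 × 5.67×10⁻⁸ × 3.483×10¹⁰).

A ≈ 4.88 m²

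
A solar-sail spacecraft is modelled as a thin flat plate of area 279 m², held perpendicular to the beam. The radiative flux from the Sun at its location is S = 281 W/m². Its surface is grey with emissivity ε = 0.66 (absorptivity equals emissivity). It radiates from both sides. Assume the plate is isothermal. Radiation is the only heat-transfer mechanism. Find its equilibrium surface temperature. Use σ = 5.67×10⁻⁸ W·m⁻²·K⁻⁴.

T ≈ 223 K

At equilibrium, absorbed power = emitted power.
Absorbing cross-section = A = 279.0 m²; emitting surface = 2A = 558.0 m² (ratio 2).
εS·A_cross = εσ·A_surf·T⁴  ⇒  T⁴ = S/(2σ)   (ε cancels).
T⁴ = 281/(2·5.67×10⁻⁸) = 2.478×10⁹ K⁴.
T = (2.478×10⁹)^(1/4).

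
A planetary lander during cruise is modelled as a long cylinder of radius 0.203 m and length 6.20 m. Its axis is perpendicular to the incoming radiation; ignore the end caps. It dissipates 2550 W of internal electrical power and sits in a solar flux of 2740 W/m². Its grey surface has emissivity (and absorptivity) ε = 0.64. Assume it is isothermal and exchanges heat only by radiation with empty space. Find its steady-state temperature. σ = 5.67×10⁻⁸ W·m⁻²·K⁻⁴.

T ≈ 395 K

At steady state, absorbed solar power + internal power = radiated power.
Absorbed: α·S·A_cross = 0.64·2740·2.517 = 4414 W (cross-section 2rL).
Total input = 4414 + 2550 = 6964 W.
Radiated: εσ·A_surf·T⁴ with A_surf = 2πrL = 7.908 m².
T⁴ = 6964/(0.64·5.67×10⁻⁸·7.908) = 2.427×10¹⁰ K⁴.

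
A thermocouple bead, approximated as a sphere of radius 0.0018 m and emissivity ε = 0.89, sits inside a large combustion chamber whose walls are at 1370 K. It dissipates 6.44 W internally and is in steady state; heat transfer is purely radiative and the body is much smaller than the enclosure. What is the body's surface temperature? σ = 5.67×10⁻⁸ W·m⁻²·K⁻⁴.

For a small grey body in a large enclosure, net radiated power = εσA(T⁴ − T_w⁴).
Steady state: P = εσA(T⁴ − T_w⁴) with A = 4πr² = 4.072×10⁻⁵ m².
T⁴ = P/(εσA) + T_w⁴ = 6.44/(0.89·5.67×10⁻⁸·4.072×10⁻⁵) + (1370)⁴
    = 3.134×10¹² + 3.523×10¹² = 6.657×10¹² K⁴.

T ≈ 1610 K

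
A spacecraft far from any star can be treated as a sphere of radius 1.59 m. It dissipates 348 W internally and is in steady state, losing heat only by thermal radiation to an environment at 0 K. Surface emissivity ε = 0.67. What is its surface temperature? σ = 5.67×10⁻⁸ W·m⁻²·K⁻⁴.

Steady state: internal power = radiated power, P = εσA T⁴.
Radiating area A = 4πr² = 31.77 m².
T⁴ = P/(εσA) = 348/(0.67·5.67×10⁻⁸·31.77) = 2.883×10⁸ K⁴.
T = (2.883×10⁸)^(1/4).

T ≈ 130 K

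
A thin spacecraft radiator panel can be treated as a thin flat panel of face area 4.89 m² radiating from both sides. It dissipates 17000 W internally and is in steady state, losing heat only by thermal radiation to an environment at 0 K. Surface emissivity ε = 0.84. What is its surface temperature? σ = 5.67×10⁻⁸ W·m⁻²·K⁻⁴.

Steady state: internal power = radiated power, P = εσA T⁴.
Radiating area A = 2·4.89 = 9.780 m².
T⁴ = P/(εσA) = 17000/(0.84·5.67×10⁻⁸·9.780) = 3.650×10¹⁰ K⁴.
T = (3.650×10¹⁰)^(1/4).

T ≈ 437 K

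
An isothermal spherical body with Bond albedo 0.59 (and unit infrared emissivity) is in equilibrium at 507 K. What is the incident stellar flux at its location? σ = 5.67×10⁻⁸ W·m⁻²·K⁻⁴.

(1−a)S·πr² = σ·4πr²·T⁴ ⇒ S = 4σT⁴/(1−a).
S = 4·5.67×10⁻⁸·6.607×10¹⁰/0.410.

S ≈ 36600 W/m²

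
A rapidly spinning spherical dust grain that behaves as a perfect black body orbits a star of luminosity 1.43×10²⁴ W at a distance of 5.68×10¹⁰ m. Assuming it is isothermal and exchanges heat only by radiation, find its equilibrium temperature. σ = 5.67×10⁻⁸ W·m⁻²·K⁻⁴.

First find the stellar flux at distance d: S = L/(4πd²) = 1.43×10²⁴/(4π·(5.68×10¹⁰)²) = 35.27 W/m².
For an isothermal sphere, absorbed (1−a)S·πr² = emitted σ·4πr²·T⁴, so T⁴ = (1−a)S/(4σ).
T⁴ = 1.00·35.27/(4·5.67×10⁻⁸) = 1.555×10⁸ K⁴.

T ≈ 112 K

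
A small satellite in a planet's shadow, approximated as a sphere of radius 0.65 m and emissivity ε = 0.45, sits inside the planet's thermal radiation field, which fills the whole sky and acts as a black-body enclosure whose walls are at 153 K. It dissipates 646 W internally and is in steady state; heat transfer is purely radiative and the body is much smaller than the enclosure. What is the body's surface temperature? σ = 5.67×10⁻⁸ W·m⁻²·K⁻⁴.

For a small grey body in a large enclosure, net radiated power = εσA(T⁴ − T_w⁴).
Steady state: P = εσA(T⁴ − T_w⁴) with A = 4πr² = 5.309 m².
T⁴ = P/(εσA) + T_w⁴ = 646/(0.45·5.67×10⁻⁸·5.309) + (153)⁴
    = 4.769×10⁹ + 5.480×10⁸ = 5.317×10⁹ K⁴.

T ≈ 270 K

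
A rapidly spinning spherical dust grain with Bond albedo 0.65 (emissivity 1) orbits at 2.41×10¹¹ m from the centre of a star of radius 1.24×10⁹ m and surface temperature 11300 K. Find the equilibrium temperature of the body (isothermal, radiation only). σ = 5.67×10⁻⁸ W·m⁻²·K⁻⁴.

T ≈ 441 K

The star's surface emits σT_*⁴; at distance d the flux is S = σT_*⁴(R_*/d)².
S = 5.67×10⁻⁸·(11300)⁴·(1.24×10⁹/2.41×10¹¹)² = 24470 W/m².
For an isothermal sphere T⁴ = (1−a)S/(4σ) = 3.777×10¹⁰ K⁴.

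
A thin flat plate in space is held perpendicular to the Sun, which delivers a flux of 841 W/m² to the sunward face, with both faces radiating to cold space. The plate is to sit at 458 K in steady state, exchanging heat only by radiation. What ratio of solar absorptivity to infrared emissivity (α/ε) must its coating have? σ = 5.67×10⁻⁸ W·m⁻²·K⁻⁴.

Balance: αS·A = εσ·2A·T⁴ ⇒ α/ε = 2σT⁴/S.
α/ε = 2·5.67×10⁻⁸·(458)⁴/841 = 2·5.67×10⁻⁸·4.400×10¹⁰/841.

α/ε ≈ 5.93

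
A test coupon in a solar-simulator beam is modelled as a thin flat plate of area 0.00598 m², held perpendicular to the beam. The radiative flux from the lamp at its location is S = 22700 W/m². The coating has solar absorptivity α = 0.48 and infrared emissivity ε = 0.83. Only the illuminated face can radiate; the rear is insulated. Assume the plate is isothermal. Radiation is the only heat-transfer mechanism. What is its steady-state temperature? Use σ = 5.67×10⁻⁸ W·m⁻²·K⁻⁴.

T ≈ 694 K

At equilibrium, absorbed power = emitted power.
Absorbing cross-section = A = 0.005980 m²; emitting surface = A = 0.005980 m² (ratio 1).
αS·A_cross = εσ·A_surf·T⁴  ⇒  T⁴ = αS/(ε·1σ).
T⁴ = 0.480·22700/(0.83·1·5.67×10⁻⁸) = 2.315×10¹¹ K⁴.
T = (2.315×10¹¹)^(1/4).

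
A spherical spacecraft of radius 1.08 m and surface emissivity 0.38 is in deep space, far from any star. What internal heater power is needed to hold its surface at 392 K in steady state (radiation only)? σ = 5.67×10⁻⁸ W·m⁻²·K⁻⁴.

P = εσ·4πr²·T⁴.
4πr² = 14.66 m²; T⁴ = 2.361×10¹⁰ K⁴.
P = 0.38·5.67×10⁻⁸·14.66·2.361×10¹⁰.

P ≈ 7460 W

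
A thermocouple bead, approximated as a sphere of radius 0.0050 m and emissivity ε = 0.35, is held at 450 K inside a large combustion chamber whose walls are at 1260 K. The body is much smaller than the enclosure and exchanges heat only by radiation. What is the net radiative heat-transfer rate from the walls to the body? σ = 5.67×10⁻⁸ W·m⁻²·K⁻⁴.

For a small grey body in a large enclosure: P_net = εσA(T_body⁴ − T_wall⁴).
A = 4πr² = 3.142×10⁻⁴ m²; T_body⁴ − T_wall⁴ = 4.101×10¹⁰ − 2.520×10¹² = -2.479×10¹² K⁴.
|P_net| = 0.35·5.67×10⁻⁸·3.142×10⁻⁴·2.479×10¹².

P_net ≈ 15.5 W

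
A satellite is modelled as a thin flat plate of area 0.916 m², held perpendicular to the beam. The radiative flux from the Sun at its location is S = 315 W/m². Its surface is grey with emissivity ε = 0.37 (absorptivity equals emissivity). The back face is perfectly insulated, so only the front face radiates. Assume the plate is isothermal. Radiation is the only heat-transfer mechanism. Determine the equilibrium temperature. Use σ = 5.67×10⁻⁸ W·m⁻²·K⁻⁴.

T ≈ 273 K

At equilibrium, absorbed power = emitted power.
Absorbing cross-section = A = 0.9160 m²; emitting surface = A = 0.9160 m² (ratio 1).
εS·A_cross = εσ·A_surf·T⁴  ⇒  T⁴ = S/(1σ)   (ε cancels).
T⁴ = 315/(1·5.67×10⁻⁸) = 5.556×10⁹ K⁴.
T = (5.556×10⁹)^(1/4).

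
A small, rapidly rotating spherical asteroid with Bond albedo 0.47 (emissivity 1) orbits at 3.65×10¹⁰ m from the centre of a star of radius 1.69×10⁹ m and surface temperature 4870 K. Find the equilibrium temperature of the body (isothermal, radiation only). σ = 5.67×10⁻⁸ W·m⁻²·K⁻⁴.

The star's surface emits σT_*⁴; at distance d the flux is S = σT_*⁴(R_*/d)².
S = 5.67×10⁻⁸·(4870)⁴·(1.69×10⁹/3.65×10¹⁰)² = 68370 W/m².
For an isothermal sphere T⁴ = (1−a)S/(4σ) = 1.598×10¹¹ K⁴.

T ≈ 632 K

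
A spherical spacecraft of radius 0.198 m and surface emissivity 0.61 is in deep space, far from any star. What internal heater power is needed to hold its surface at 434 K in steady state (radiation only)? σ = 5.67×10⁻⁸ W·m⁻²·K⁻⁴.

P ≈ 605 W

P = εσ·4πr²·T⁴.
4πr² = 0.4927 m²; T⁴ = 3.548×10¹⁰ K⁴.
P = 0.61·5.67×10⁻⁸·0.4927·3.548×10¹⁰.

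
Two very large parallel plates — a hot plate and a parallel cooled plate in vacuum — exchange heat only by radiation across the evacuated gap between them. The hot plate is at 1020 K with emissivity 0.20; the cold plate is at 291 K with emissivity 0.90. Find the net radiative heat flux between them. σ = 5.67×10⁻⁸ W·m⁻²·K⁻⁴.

q ≈ 11900 W/m²

For two infinite grey parallel plates, q = σ(T₁⁴ − T₂⁴)/(1/ε₁ + 1/ε₂ − 1).
T₁⁴ − T₂⁴ = 1.082×10¹² − 7.171×10⁹ = 1.075×10¹² K⁴.
1/ε₁ + 1/ε₂ − 1 = 5.000 + 1.111 − 1 = 5.111.
q = 5.67×10⁻⁸ × 1.075×10¹² / 5.111.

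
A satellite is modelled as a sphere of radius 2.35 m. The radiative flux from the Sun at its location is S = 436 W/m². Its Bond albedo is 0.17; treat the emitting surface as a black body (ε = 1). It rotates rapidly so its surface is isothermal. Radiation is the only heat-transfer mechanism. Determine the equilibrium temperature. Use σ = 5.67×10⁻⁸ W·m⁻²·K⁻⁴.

At equilibrium, absorbed power = emitted power.
Absorbing cross-section = πr² = 17.35 m²; emitting surface = 4πr² = 69.40 m² (ratio 4).
(1−a)S·A_cross = εσ·A_surf·T⁴  ⇒  T⁴ = (1−a)S/(4σ).
T⁴ = 0.830·436/(4·5.67×10⁻⁸) = 1.596×10⁹ K⁴.
T = (1.596×10⁹)^(1/4).

T ≈ 200 K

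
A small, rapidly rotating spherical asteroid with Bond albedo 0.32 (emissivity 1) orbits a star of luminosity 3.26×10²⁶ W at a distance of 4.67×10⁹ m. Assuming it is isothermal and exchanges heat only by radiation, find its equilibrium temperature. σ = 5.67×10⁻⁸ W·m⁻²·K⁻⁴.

First find the stellar flux at distance d: S = L/(4πd²) = 3.26×10²⁶/(4π·(4.67×10⁹)²) = 1.190×10⁶ W/m².
For an isothermal sphere, absorbed (1−a)S·πr² = emitted σ·4πr²·T⁴, so T⁴ = (1−a)S/(4σ).
T⁴ = 0.680·1.190×10⁶/(4·5.67×10⁻⁸) = 3.566×10¹² K⁴.

T ≈ 1370 K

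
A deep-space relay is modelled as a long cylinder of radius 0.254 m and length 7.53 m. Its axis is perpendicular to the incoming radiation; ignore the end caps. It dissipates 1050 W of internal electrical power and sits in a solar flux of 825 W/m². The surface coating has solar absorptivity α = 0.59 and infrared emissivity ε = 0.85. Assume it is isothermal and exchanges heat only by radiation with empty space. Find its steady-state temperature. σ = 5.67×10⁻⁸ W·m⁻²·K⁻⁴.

T ≈ 266 K

At steady state, absorbed solar power + internal power = radiated power.
Absorbed: α·S·A_cross = 0.59·825·3.825 = 1862 W (cross-section 2rL).
Total input = 1862 + 1050 = 2912 W.
Radiated: εσ·A_surf·T⁴ with A_surf = 2πrL = 12.02 m².
T⁴ = 2912/(0.85·5.67×10⁻⁸·12.02) = 5.028×10⁹ K⁴.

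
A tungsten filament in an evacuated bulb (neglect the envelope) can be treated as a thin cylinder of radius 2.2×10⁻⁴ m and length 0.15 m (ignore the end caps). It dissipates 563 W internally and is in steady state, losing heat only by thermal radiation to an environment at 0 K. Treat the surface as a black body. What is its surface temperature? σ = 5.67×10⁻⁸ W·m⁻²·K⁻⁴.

T ≈ 2630 K

Steady state: internal power = radiated power, P = εσA T⁴.
Radiating area A = 2πrL = 2.073×10⁻⁴ m².
T⁴ = P/(εσA) = 563/(1.0·5.67×10⁻⁸·2.073×10⁻⁴) = 4.789×10¹³ K⁴.
T = (4.789×10¹³)^(1/4).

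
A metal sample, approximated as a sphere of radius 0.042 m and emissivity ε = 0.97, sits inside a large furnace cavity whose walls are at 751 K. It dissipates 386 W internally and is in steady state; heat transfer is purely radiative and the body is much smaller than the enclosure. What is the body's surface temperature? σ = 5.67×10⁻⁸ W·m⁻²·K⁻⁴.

T ≈ 893 K

For a small grey body in a large enclosure, net radiated power = εσA(T⁴ − T_w⁴).
Steady state: P = εσA(T⁴ − T_w⁴) with A = 4πr² = 0.02217 m².
T⁴ = P/(εσA) + T_w⁴ = 386/(0.97·5.67×10⁻⁸·0.02217) + (751)⁴
    = 3.166×10¹¹ + 3.181×10¹¹ = 6.347×10¹¹ K⁴.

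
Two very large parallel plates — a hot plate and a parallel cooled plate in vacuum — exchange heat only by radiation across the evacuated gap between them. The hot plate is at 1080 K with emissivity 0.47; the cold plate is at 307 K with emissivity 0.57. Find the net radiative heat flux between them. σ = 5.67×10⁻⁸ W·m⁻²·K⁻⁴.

q ≈ 26600 W/m²

For two infinite grey parallel plates, q = σ(T₁⁴ − T₂⁴)/(1/ε₁ + 1/ε₂ − 1).
T₁⁴ − T₂⁴ = 1.360×10¹² − 8.883×10⁹ = 1.352×10¹² K⁴.
1/ε₁ + 1/ε₂ − 1 = 2.128 + 1.754 − 1 = 2.882.
q = 5.67×10⁻⁸ × 1.352×10¹² / 2.882.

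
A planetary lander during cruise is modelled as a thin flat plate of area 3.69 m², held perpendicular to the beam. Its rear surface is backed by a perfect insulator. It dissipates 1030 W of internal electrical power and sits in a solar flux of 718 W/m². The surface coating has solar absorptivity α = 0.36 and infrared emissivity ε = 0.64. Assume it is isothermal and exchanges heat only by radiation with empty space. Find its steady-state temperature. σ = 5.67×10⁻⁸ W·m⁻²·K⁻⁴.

T ≈ 349 K

At steady state, absorbed solar power + internal power = radiated power.
Absorbed: α·S·A_cross = 0.36·718·3.690 = 953.8 W (cross-section A).
Total input = 953.8 + 1030 = 1984 W.
Radiated: εσ·A_surf·T⁴ with A_surf = A = 3.690 m².
T⁴ = 1984/(0.64·5.67×10⁻⁸·3.690) = 1.482×10¹⁰ K⁴.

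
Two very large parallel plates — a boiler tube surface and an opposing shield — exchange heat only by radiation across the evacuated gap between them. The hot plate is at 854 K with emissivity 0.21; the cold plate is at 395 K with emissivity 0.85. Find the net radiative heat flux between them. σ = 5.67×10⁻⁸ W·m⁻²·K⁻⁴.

For two infinite grey parallel plates, q = σ(T₁⁴ − T₂⁴)/(1/ε₁ + 1/ε₂ − 1).
T₁⁴ − T₂⁴ = 5.319×10¹¹ − 2.434×10¹⁰ = 5.076×10¹¹ K⁴.
1/ε₁ + 1/ε₂ − 1 = 4.762 + 1.176 − 1 = 4.938.
q = 5.67×10⁻⁸ × 5.076×10¹¹ / 4.938.

q ≈ 5830 W/m²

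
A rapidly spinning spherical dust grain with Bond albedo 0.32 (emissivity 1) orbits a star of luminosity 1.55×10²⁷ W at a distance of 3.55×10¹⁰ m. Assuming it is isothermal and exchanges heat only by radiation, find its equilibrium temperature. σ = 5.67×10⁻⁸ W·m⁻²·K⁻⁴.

First find the stellar flux at distance d: S = L/(4πd²) = 1.55×10²⁷/(4π·(3.55×10¹⁰)²) = 97870 W/m².
For an isothermal sphere, absorbed (1−a)S·πr² = emitted σ·4πr²·T⁴, so T⁴ = (1−a)S/(4σ).
T⁴ = 0.680·97870/(4·5.67×10⁻⁸) = 2.934×10¹¹ K⁴.

T ≈ 736 K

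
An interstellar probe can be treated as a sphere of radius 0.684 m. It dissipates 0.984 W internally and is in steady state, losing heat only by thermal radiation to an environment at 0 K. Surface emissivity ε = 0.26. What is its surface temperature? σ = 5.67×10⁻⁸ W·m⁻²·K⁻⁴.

Steady state: internal power = radiated power, P = εσA T⁴.
Radiating area A = 4πr² = 5.879 m².
T⁴ = P/(εσA) = 0.984/(0.26·5.67×10⁻⁸·5.879) = 1.135×10⁷ K⁴.
T = (1.135×10⁷)^(1/4).

T ≈ 58.0 K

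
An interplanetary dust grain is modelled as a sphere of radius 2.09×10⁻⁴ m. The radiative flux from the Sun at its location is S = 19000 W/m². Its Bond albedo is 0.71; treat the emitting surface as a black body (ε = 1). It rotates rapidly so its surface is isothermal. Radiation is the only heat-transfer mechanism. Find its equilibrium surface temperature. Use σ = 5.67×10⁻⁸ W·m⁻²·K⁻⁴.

T ≈ 395 K

At equilibrium, absorbed power = emitted power.
Absorbing cross-section = πr² = 1.372×10⁻⁷ m²; emitting surface = 4πr² = 5.489×10⁻⁷ m² (ratio 4).
(1−a)S·A_cross = εσ·A_surf·T⁴  ⇒  T⁴ = (1−a)S/(4σ).
T⁴ = 0.290·19000/(4·5.67×10⁻⁸) = 2.429×10¹⁰ K⁴.
T = (2.429×10¹⁰)^(1/4).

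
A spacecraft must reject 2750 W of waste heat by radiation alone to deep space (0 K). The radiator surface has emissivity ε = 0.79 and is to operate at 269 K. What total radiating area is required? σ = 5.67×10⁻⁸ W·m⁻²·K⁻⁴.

P = εσA T⁴ ⇒ A = P/(εσT⁴).
T⁴ = 5.236×10⁹ K⁴.
A = 2750/(0.79 × 5.67×10⁻⁸ × 5.236×10⁹).

A ≈ 11.7 m²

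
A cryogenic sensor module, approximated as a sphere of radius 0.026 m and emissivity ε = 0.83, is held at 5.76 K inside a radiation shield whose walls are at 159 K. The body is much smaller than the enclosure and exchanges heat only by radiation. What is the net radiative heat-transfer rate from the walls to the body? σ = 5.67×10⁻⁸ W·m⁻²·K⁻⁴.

P_net ≈ 0.256 W

For a small grey body in a large enclosure: P_net = εσA(T_body⁴ − T_wall⁴).
A = 4πr² = 0.008495 m²; T_body⁴ − T_wall⁴ = 1101 − 6.391×10⁸ = -6.391×10⁸ K⁴.
|P_net| = 0.83·5.67×10⁻⁸·0.008495·6.391×10⁸.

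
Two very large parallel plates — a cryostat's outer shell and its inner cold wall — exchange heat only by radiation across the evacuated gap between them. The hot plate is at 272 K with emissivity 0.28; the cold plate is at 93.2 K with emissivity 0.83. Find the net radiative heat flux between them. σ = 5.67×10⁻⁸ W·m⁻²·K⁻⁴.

q ≈ 81.1 W/m²

For two infinite grey parallel plates, q = σ(T₁⁴ − T₂⁴)/(1/ε₁ + 1/ε₂ − 1).
T₁⁴ − T₂⁴ = 5.474×10⁹ − 7.545×10⁷ = 5.398×10⁹ K⁴.
1/ε₁ + 1/ε₂ − 1 = 3.571 + 1.205 − 1 = 3.776.
q = 5.67×10⁻⁸ × 5.398×10⁹ / 3.776.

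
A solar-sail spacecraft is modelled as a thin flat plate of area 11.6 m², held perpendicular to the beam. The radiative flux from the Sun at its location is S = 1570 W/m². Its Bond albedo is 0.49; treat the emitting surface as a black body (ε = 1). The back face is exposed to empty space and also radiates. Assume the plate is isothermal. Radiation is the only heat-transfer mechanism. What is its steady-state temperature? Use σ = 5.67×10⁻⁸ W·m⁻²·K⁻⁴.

At equilibrium, absorbed power = emitted power.
Absorbing cross-section = A = 11.60 m²; emitting surface = 2A = 23.20 m² (ratio 2).
(1−a)S·A_cross = εσ·A_surf·T⁴  ⇒  T⁴ = (1−a)S/(2σ).
T⁴ = 0.510·1570/(2·5.67×10⁻⁸) = 7.061×10⁹ K⁴.
T = (7.061×10⁹)^(1/4).

T ≈ 290 K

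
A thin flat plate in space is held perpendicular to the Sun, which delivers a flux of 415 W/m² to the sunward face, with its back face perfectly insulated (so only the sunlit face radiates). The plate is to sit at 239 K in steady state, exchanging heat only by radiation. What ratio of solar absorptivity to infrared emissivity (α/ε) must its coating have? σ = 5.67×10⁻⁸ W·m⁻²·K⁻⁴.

Balance: αS·A = εσ·1A·T⁴ ⇒ α/ε = σT⁴/S.
α/ε = 5.67×10⁻⁸·(239)⁴/415 = 5.67×10⁻⁸·3.263×10⁹/415.

α/ε ≈ 0.446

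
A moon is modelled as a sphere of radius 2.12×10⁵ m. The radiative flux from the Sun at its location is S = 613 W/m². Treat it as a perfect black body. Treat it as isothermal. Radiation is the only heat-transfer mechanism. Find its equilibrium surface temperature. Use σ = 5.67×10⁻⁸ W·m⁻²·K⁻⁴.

At equilibrium, absorbed power = emitted power.
Absorbing cross-section = πr² = 1.412×10¹¹ m²; emitting surface = 4πr² = 5.648×10¹¹ m² (ratio 4).
S·A_cross = εσ·A_surf·T⁴  ⇒  T⁴ = S/(4σ).
T⁴ = 1.00·613/(4·5.67×10⁻⁸) = 2.703×10⁹ K⁴.
T = (2.703×10⁹)^(1/4).

T ≈ 228 K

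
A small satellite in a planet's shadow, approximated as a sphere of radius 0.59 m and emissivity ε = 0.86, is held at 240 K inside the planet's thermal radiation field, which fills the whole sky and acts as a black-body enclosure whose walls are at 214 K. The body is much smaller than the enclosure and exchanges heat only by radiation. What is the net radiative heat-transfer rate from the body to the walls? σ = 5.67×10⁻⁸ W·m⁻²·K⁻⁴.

P_net ≈ 260 W

For a small grey body in a large enclosure: P_net = εσA(T_body⁴ − T_wall⁴).
A = 4πr² = 4.374 m²; T_body⁴ − T_wall⁴ = 3.318×10⁹ − 2.097×10⁹ = 1.220×10⁹ K⁴.
|P_net| = 0.86·5.67×10⁻⁸·4.374·1.220×10⁹.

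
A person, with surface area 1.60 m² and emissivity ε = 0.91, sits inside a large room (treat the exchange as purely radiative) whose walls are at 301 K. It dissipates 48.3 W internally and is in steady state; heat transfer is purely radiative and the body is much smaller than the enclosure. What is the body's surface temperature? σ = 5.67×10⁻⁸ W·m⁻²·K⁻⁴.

For a small grey body in a large enclosure, net radiated power = εσA(T⁴ − T_w⁴).
Steady state: P = εσA(T⁴ − T_w⁴) with A = 1.60 m².
T⁴ = P/(εσA) + T_w⁴ = 48.3/(0.91·5.67×10⁻⁸·1.600) + (301)⁴
    = 5.851×10⁸ + 8.209×10⁹ = 8.794×10⁹ K⁴.

T ≈ 306 K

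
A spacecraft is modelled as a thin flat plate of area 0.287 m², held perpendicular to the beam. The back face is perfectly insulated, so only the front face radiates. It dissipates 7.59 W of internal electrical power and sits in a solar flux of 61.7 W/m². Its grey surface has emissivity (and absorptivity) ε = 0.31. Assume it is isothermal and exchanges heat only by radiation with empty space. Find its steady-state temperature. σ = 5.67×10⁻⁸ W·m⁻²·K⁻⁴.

T ≈ 226 K

At steady state, absorbed solar power + internal power = radiated power.
Absorbed: α·S·A_cross = 0.31·61.7·0.2870 = 5.489 W (cross-section A).
Total input = 5.489 + 7.59 = 13.08 W.
Radiated: εσ·A_surf·T⁴ with A_surf = A = 0.2870 m².
T⁴ = 13.08/(0.31·5.67×10⁻⁸·0.2870) = 2.593×10⁹ K⁴.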